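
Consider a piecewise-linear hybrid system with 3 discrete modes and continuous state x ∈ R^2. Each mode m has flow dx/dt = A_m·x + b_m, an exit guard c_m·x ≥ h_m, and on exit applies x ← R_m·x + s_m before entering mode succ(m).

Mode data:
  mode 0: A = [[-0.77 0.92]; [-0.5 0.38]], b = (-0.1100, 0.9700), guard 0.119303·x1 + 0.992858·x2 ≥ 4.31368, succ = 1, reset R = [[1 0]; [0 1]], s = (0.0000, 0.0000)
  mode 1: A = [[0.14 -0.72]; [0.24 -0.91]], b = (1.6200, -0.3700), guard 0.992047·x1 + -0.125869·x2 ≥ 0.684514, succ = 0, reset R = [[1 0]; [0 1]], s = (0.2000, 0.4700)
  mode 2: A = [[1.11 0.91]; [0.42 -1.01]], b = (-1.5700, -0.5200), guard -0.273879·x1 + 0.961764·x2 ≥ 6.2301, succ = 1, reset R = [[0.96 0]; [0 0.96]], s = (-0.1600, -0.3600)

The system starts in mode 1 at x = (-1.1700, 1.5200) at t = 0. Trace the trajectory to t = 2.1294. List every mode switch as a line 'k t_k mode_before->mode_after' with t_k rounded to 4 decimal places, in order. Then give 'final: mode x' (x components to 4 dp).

Mode 1: guard c·x = 0.6845 hit at Δt = 1.5794 (t = 1.5794), x⁻ = (0.6918, 0.0138) → reset → x⁺ = (0.8918, 0.4838), jump to mode 0
Mode 0: flow for 0.5500 to horizon, guard not reached → x = (0.8294, 0.9326)

1 1.5794 1->0
final: 0 0.8294 0.9326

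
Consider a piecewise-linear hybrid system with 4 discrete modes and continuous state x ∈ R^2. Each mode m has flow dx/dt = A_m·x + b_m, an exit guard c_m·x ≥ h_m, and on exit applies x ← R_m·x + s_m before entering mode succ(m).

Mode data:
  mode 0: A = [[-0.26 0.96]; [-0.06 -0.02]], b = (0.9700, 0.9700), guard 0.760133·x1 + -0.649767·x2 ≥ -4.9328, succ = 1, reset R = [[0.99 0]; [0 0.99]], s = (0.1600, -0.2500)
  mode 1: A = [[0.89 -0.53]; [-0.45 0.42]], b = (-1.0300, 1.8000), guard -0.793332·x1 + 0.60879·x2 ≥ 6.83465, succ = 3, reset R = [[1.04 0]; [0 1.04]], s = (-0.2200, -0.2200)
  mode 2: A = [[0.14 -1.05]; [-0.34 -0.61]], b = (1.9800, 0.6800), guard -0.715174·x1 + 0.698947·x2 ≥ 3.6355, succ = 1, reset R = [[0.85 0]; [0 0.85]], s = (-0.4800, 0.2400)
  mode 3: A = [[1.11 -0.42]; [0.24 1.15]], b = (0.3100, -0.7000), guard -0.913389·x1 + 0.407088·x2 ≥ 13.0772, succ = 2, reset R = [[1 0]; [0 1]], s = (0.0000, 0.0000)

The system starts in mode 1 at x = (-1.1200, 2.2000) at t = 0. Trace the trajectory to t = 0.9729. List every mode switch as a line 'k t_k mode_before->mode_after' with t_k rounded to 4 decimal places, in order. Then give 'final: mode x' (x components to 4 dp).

Mode 1: guard c·x = 6.8346 hit at Δt = 0.6707 (t = 0.6707), x⁻ = (-4.6297, 5.1935) → reset → x⁺ = (-5.0349, 5.1812), jump to mode 3
Mode 3: flow for 0.3022 to horizon, guard not reached → x = (-7.8050, 6.5395)

1 0.6707 1->3
final: 3 -7.8050 6.5395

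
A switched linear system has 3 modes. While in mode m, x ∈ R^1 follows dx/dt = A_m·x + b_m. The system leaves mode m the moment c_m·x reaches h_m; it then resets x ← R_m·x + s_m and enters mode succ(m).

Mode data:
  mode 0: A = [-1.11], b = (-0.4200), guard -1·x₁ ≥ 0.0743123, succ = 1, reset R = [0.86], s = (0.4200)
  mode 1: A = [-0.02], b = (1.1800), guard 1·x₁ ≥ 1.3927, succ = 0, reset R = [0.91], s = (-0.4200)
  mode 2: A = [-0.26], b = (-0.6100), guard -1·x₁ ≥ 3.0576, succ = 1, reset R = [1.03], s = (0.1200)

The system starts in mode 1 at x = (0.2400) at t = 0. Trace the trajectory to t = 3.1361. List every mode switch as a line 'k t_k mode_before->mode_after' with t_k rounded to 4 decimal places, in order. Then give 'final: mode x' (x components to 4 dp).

1 0.9906 1->0
2 2.2465 0->1
final: 1 1.3903

Mode 1: guard c·x = 1.3927 hit at Δt = 0.9906 (t = 0.9906), x⁻ = (1.3927) → reset → x⁺ = (0.8474), jump to mode 0
Mode 0: guard c·x = 0.0743 hit at Δt = 1.2559 (t = 2.2465), x⁻ = (-0.0743) → reset → x⁺ = (0.3561), jump to mode 1
Mode 1: flow for 0.8896 to horizon, guard not reached → x = (1.3903)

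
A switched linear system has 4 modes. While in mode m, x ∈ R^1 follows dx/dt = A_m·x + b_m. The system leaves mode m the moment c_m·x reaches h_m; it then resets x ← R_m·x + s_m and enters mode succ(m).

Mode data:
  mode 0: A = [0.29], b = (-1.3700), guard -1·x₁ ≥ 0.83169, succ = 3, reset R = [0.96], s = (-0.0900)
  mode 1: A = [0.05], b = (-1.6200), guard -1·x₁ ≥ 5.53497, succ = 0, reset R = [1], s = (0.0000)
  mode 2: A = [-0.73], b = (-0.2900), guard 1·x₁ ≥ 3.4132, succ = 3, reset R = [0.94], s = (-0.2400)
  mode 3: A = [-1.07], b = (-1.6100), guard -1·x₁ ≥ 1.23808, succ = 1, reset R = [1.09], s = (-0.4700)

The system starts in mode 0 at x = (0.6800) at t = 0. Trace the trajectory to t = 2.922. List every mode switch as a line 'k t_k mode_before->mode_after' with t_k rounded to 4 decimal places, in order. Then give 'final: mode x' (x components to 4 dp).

Mode 0: guard c·x = 0.8317 hit at Δt = 1.0951 (t = 1.0951), x⁻ = (-0.8317) → reset → x⁺ = (-0.8884), jump to mode 3
Mode 3: guard c·x = 1.2381 hit at Δt = 0.7831 (t = 1.8782), x⁻ = (-1.2381) → reset → x⁺ = (-1.8195), jump to mode 1
Mode 1: flow for 1.0438 to horizon, guard not reached → x = (-3.6528)

1 1.0951 0->3
2 1.8782 3->1
final: 1 -3.6528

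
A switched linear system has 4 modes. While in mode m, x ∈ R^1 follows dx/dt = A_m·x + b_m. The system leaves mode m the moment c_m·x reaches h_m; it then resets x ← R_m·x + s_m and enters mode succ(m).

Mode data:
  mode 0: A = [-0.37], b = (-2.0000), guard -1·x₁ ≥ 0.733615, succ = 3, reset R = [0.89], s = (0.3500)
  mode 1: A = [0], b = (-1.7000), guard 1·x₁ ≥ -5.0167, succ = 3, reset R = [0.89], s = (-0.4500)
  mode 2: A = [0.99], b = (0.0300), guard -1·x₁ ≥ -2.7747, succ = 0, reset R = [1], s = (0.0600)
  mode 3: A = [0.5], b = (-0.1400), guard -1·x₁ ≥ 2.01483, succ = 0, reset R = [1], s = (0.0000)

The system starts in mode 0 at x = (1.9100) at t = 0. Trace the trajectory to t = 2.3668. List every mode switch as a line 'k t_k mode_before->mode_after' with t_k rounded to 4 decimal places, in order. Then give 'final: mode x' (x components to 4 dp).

1 1.2120 0->3
final: 3 -0.7584

Mode 0: guard c·x = 0.7336 hit at Δt = 1.2120 (t = 1.2120), x⁻ = (-0.7336) → reset → x⁺ = (-0.3029), jump to mode 3
Mode 3: flow for 1.1548 to horizon, guard not reached → x = (-0.7584)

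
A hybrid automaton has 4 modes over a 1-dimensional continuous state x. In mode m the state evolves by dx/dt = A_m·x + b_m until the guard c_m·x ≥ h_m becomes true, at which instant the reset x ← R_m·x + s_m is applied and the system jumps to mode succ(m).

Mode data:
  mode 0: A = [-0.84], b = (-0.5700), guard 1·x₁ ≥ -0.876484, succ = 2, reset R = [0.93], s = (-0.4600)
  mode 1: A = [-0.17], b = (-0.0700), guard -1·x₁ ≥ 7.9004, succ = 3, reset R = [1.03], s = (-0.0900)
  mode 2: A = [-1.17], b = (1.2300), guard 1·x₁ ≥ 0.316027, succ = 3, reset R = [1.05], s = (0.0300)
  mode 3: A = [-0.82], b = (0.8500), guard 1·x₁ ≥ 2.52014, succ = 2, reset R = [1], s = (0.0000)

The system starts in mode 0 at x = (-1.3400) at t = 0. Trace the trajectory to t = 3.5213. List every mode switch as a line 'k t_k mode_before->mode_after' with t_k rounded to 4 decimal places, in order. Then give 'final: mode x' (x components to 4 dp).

1 1.4364 0->2
2 2.4209 2->3
final: 3 0.7629

Mode 0: guard c·x = -0.8765 hit at Δt = 1.4364 (t = 1.4364), x⁻ = (-0.8765) → reset → x⁺ = (-1.2751), jump to mode 2
Mode 2: guard c·x = 0.3160 hit at Δt = 0.9845 (t = 2.4209), x⁻ = (0.3160) → reset → x⁺ = (0.3618), jump to mode 3
Mode 3: flow for 1.1004 to horizon, guard not reached → x = (0.7629)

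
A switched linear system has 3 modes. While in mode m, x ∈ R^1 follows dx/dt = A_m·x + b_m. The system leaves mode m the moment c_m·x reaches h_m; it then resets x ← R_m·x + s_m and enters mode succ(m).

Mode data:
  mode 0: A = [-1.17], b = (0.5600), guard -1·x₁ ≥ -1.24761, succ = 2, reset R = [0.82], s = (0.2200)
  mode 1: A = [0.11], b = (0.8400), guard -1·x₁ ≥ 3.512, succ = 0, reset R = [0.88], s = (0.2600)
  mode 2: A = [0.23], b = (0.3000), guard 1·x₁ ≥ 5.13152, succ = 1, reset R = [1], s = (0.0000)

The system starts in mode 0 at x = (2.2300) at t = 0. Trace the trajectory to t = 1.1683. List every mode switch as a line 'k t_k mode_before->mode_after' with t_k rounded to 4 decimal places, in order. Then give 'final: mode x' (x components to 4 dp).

Mode 0: guard c·x = -1.2476 hit at Δt = 0.7035 (t = 0.7035), x⁻ = (1.2476) → reset → x⁺ = (1.2430), jump to mode 2
Mode 2: flow for 0.4648 to horizon, guard not reached → x = (1.5305)

1 0.7035 0->2
final: 2 1.5305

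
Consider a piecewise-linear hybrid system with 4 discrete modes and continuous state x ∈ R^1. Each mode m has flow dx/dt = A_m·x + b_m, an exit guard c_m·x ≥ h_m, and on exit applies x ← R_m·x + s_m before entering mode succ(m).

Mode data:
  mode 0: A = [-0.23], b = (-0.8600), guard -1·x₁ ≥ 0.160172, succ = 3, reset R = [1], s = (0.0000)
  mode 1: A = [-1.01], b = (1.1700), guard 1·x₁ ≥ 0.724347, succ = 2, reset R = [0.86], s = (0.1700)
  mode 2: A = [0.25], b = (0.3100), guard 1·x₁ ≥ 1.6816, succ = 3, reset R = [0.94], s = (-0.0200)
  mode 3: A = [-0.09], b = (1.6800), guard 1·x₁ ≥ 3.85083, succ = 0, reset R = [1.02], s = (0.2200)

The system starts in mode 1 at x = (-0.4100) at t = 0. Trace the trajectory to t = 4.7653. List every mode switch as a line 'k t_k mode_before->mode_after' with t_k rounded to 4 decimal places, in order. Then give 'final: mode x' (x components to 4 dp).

1 1.2719 1->2
2 2.7225 2->3
3 4.3195 3->0
final: 0 3.3792

Mode 1: guard c·x = 0.7243 hit at Δt = 1.2719 (t = 1.2719), x⁻ = (0.7243) → reset → x⁺ = (0.7929), jump to mode 2
Mode 2: guard c·x = 1.6816 hit at Δt = 1.4506 (t = 2.7225), x⁻ = (1.6816) → reset → x⁺ = (1.5607), jump to mode 3
Mode 3: guard c·x = 3.8508 hit at Δt = 1.5970 (t = 4.3195), x⁻ = (3.8508) → reset → x⁺ = (4.1478), jump to mode 0
Mode 0: flow for 0.4458 to horizon, guard not reached → x = (3.3792)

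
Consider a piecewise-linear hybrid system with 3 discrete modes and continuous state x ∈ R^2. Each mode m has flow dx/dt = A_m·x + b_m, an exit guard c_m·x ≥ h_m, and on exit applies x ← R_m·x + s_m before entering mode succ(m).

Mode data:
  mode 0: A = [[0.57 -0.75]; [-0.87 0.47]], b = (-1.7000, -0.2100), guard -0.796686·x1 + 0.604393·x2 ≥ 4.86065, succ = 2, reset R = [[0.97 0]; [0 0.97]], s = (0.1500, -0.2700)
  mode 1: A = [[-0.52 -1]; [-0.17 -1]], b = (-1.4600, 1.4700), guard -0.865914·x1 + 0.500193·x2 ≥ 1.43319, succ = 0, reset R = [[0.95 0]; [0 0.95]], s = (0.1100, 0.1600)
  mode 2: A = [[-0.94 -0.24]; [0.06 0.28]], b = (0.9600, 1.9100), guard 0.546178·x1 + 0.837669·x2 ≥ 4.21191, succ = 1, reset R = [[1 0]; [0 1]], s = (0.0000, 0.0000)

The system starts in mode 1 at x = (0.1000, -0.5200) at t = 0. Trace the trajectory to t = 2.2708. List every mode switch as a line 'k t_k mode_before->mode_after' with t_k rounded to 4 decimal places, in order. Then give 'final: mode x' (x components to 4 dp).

1 0.9439 1->0
2 1.6495 0->2
final: 2 -2.0153 3.9944

Mode 1: guard c·x = 1.4332 hit at Δt = 0.9439 (t = 0.9439), x⁻ = (-1.2162, 0.7598) → reset → x⁺ = (-1.0454, 0.8818), jump to mode 0
Mode 0: guard c·x = 4.8606 hit at Δt = 0.7056 (t = 1.6495), x⁻ = (-4.0413, 2.7151) → reset → x⁺ = (-3.7701, 2.3636), jump to mode 2
Mode 2: flow for 0.6213 to horizon, guard not reached → x = (-2.0153, 3.9944)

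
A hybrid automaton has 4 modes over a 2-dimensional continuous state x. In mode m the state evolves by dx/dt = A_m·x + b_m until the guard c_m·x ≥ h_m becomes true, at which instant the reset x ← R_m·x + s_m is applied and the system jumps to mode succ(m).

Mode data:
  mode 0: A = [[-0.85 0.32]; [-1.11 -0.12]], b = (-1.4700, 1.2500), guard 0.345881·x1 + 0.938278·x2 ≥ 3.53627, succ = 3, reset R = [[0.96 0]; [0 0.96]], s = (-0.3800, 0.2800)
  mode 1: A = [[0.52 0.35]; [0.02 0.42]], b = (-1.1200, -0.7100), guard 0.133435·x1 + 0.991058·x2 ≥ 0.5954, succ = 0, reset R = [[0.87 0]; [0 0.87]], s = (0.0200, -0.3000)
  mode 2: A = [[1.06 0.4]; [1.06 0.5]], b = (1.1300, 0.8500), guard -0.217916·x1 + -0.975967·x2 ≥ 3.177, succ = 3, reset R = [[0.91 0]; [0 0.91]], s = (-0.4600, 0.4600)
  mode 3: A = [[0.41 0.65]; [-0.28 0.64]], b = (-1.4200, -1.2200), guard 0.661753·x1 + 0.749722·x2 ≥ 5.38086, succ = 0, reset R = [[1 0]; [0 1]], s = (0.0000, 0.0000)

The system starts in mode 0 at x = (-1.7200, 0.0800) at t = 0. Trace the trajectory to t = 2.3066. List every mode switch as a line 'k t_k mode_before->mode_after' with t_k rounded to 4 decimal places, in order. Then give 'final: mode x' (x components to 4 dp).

Mode 0: guard c·x = 3.5363 hit at Δt = 1.5799 (t = 1.5799), x⁻ = (-0.9703, 4.1266) → reset → x⁺ = (-1.3115, 4.2415), jump to mode 3
Mode 3: flow for 0.7267 to horizon, guard not reached → x = (-0.2365, 5.8588)

1 1.5799 0->3
final: 3 -0.2365 5.8588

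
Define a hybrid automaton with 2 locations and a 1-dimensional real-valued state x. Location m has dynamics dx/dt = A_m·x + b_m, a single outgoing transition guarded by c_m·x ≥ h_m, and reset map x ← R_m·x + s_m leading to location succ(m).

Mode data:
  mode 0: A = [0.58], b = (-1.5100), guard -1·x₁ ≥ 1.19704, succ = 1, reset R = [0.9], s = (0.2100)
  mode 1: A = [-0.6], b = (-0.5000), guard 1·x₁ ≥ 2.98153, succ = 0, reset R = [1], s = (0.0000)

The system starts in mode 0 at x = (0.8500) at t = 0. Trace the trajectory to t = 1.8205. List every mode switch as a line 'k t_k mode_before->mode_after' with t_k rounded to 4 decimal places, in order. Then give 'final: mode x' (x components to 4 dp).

1 1.3337 0->1
final: 1 -0.8587

Mode 0: guard c·x = 1.1970 hit at Δt = 1.3337 (t = 1.3337), x⁻ = (-1.1970) → reset → x⁺ = (-0.8673), jump to mode 1
Mode 1: flow for 0.4868 to horizon, guard not reached → x = (-0.8587)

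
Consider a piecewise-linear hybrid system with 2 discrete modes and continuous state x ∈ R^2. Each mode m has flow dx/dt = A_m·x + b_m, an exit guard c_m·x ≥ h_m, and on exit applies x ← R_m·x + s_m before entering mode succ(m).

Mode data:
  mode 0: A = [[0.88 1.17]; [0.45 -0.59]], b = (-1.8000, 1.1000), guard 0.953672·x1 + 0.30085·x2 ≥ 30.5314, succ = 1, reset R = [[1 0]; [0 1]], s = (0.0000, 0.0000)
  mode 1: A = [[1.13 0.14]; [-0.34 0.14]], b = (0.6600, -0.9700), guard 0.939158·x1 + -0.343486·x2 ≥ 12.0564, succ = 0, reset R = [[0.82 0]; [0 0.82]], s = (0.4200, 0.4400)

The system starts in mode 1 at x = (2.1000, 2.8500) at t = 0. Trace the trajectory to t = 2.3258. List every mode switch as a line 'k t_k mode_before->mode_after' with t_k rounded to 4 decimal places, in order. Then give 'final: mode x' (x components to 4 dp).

Mode 1: guard c·x = 12.0564 hit at Δt = 1.3445 (t = 1.3445), x⁻ = (12.4815, -0.9732) → reset → x⁺ = (10.6548, -0.3580), jump to mode 0
Mode 0: flow for 0.9813 to horizon, guard not reached → x = (26.7758, 6.5518)

1 1.3445 1->0
final: 0 26.7758 6.5518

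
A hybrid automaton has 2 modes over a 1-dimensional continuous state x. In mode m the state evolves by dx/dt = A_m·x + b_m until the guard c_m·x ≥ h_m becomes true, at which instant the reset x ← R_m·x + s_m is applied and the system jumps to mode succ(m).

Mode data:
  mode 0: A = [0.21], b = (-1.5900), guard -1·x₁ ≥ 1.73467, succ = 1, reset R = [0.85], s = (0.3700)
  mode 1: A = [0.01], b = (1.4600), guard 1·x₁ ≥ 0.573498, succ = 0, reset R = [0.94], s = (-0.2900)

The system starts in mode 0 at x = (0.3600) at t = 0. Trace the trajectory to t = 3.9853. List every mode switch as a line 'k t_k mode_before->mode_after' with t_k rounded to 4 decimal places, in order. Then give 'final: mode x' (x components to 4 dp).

Mode 0: guard c·x = 1.7347 hit at Δt = 1.2143 (t = 1.2143), x⁻ = (-1.7347) → reset → x⁺ = (-1.1045), jump to mode 1
Mode 1: guard c·x = 0.5735 hit at Δt = 1.1514 (t = 2.3657), x⁻ = (0.5735) → reset → x⁺ = (0.2491), jump to mode 0
Mode 0: guard c·x = 1.7347 hit at Δt = 1.1416 (t = 3.5073), x⁻ = (-1.7347) → reset → x⁺ = (-1.1045), jump to mode 1
Mode 1: flow for 0.4780 to horizon, guard not reached → x = (-0.4102)

1 1.2143 0->1
2 2.3657 1->0
3 3.5073 0->1
final: 1 -0.4102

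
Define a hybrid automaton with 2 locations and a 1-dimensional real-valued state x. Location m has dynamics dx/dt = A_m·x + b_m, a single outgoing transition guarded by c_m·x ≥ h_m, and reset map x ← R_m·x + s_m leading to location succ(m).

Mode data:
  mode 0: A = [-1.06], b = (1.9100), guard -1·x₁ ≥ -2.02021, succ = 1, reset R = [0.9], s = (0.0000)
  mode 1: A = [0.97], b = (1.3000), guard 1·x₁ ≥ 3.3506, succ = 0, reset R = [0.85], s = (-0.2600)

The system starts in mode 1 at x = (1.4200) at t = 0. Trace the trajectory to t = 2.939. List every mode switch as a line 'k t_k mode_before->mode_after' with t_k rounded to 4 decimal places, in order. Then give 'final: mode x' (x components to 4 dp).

1 0.5467 1->0
2 1.7553 0->1
3 2.1631 1->0
final: 0 2.1473

Mode 1: guard c·x = 3.3506 hit at Δt = 0.5467 (t = 0.5467), x⁻ = (3.3506) → reset → x⁺ = (2.5880), jump to mode 0
Mode 0: guard c·x = -2.0202 hit at Δt = 1.2086 (t = 1.7553), x⁻ = (2.0202) → reset → x⁺ = (1.8182), jump to mode 1
Mode 1: guard c·x = 3.3506 hit at Δt = 0.4078 (t = 2.1631), x⁻ = (3.3506) → reset → x⁺ = (2.5880), jump to mode 0
Mode 0: flow for 0.7759 to horizon, guard not reached → x = (2.1473)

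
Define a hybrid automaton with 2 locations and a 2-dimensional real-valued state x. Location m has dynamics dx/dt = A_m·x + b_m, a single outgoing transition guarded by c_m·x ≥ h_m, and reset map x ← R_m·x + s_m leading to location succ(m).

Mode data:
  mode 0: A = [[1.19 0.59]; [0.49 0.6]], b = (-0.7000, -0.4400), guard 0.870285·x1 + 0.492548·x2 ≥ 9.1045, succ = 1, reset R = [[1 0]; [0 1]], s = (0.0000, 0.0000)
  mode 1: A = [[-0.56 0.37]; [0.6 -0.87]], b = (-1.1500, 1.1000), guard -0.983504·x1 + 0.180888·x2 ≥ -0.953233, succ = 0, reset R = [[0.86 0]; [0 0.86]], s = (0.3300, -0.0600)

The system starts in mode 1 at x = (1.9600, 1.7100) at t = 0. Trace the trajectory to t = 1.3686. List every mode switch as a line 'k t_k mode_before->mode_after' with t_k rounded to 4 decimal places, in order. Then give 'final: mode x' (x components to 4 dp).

1 0.4613 1->0
final: 0 5.4067 3.8932

Mode 1: guard c·x = -0.9532 hit at Δt = 0.4613 (t = 0.4613), x⁻ = (1.3239, 1.9284) → reset → x⁺ = (1.4685, 1.5984), jump to mode 0
Mode 0: flow for 0.9073 to horizon, guard not reached → x = (5.4067, 3.8932)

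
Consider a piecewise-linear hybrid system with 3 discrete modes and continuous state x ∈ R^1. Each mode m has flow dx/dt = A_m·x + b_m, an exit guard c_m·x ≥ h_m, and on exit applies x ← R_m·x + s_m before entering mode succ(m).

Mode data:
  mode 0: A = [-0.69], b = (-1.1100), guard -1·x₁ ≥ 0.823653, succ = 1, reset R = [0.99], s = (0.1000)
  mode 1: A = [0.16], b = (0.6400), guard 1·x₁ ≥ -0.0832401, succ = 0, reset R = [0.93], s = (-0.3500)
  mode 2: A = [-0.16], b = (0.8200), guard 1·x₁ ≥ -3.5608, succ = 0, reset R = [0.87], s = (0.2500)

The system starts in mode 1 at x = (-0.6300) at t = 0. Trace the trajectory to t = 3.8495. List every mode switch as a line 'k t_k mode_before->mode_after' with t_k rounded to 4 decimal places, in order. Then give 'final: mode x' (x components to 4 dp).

1 0.9397 1->0
2 1.5319 0->1
3 2.6321 1->0
4 3.2243 0->1
final: 1 -0.3698

Mode 1: guard c·x = -0.0832 hit at Δt = 0.9397 (t = 0.9397), x⁻ = (-0.0832) → reset → x⁺ = (-0.4274), jump to mode 0
Mode 0: guard c·x = 0.8237 hit at Δt = 0.5922 (t = 1.5319), x⁻ = (-0.8237) → reset → x⁺ = (-0.7154), jump to mode 1
Mode 1: guard c·x = -0.0832 hit at Δt = 1.1002 (t = 2.6321), x⁻ = (-0.0832) → reset → x⁺ = (-0.4274), jump to mode 0
Mode 0: guard c·x = 0.8237 hit at Δt = 0.5922 (t = 3.2243), x⁻ = (-0.8237) → reset → x⁺ = (-0.7154), jump to mode 1
Mode 1: flow for 0.6252 to horizon, guard not reached → x = (-0.3698)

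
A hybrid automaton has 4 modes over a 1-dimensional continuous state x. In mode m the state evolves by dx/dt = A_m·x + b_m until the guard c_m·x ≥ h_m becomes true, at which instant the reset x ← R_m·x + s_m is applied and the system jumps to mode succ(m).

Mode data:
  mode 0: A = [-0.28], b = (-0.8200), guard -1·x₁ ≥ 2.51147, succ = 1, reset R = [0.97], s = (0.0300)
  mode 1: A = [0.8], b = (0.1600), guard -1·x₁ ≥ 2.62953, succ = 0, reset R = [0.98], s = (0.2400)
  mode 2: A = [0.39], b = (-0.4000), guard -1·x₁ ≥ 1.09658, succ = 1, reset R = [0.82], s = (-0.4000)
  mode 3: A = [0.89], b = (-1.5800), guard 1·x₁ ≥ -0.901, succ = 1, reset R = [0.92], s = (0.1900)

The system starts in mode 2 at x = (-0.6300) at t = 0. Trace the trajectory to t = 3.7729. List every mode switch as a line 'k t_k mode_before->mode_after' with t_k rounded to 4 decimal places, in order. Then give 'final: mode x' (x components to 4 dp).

Mode 2: guard c·x = 1.0966 hit at Δt = 0.6366 (t = 0.6366), x⁻ = (-1.0966) → reset → x⁺ = (-1.2992), jump to mode 1
Mode 1: guard c·x = 2.6295 hit at Δt = 0.9914 (t = 1.6280), x⁻ = (-2.6295) → reset → x⁺ = (-2.3369), jump to mode 0
Mode 0: guard c·x = 2.5115 hit at Δt = 1.2484 (t = 2.8764), x⁻ = (-2.5115) → reset → x⁺ = (-2.4061), jump to mode 1
Mode 1: guard c·x = 2.6295 hit at Δt = 0.1206 (t = 2.9970), x⁻ = (-2.6295) → reset → x⁺ = (-2.3369), jump to mode 0
Mode 0: flow for 0.7759 to horizon, guard not reached → x = (-2.4525)

1 0.6366 2->1
2 1.6280 1->0
3 2.8764 0->1
4 2.9970 1->0
final: 0 -2.4525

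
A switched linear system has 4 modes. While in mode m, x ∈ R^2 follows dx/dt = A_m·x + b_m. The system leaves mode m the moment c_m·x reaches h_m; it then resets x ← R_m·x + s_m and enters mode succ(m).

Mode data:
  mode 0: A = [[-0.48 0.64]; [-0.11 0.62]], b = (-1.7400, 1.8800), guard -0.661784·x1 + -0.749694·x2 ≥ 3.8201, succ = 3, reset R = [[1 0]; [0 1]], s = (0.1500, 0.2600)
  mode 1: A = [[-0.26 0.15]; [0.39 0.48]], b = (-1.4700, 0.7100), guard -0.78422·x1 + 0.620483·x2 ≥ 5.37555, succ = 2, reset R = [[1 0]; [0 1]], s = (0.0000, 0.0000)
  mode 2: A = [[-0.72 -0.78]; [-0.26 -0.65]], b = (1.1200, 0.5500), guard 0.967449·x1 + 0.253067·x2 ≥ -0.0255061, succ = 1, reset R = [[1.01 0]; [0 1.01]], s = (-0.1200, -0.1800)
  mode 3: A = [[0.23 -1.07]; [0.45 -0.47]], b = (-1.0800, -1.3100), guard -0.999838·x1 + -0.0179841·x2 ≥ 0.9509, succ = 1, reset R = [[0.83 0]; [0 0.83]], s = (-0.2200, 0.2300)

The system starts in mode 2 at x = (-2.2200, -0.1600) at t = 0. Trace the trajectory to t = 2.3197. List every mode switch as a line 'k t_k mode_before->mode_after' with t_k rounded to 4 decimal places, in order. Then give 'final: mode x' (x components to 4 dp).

1 1.2931 2->1
final: 1 -1.4458 1.2018

Mode 2: guard c·x = -0.0255 hit at Δt = 1.2931 (t = 1.2931), x⁻ = (-0.1849, 0.6061) → reset → x⁺ = (-0.3067, 0.4321), jump to mode 1
Mode 1: flow for 1.0266 to horizon, guard not reached → x = (-1.4458, 1.2018)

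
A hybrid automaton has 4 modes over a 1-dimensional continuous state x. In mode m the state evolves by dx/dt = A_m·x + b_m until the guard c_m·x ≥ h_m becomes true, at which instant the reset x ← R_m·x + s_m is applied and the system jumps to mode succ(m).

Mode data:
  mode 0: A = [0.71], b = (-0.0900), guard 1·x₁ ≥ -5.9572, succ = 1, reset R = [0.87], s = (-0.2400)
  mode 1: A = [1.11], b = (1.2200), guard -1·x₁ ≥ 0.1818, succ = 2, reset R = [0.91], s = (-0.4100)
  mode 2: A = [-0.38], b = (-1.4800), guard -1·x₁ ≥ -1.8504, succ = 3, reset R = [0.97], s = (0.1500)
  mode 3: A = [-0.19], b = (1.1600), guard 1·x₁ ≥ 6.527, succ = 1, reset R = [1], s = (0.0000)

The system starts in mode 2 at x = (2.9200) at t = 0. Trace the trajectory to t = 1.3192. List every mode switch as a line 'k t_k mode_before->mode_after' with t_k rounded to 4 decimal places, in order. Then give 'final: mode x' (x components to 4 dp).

Mode 2: guard c·x = -1.8504 hit at Δt = 0.4493 (t = 0.4493), x⁻ = (1.8504) → reset → x⁺ = (1.9449), jump to mode 3
Mode 3: flow for 0.8699 to horizon, guard not reached → x = (2.5787)

1 0.4493 2->3
final: 3 2.5787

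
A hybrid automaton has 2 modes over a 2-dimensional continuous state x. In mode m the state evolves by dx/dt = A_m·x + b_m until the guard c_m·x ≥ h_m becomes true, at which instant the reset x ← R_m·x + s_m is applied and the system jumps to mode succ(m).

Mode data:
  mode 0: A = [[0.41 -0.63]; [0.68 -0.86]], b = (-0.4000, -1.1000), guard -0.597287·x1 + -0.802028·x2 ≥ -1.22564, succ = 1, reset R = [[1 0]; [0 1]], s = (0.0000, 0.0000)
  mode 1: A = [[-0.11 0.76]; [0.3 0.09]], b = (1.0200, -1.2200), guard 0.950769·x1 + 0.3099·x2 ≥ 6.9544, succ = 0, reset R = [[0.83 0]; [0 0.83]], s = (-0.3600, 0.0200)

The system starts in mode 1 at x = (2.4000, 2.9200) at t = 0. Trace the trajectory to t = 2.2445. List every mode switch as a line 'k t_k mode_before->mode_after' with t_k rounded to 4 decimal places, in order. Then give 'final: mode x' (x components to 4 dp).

Mode 1: guard c·x = 6.9544 hit at Δt = 1.3416 (t = 1.3416), x⁻ = (6.2115, 3.3839) → reset → x⁺ = (4.7956, 2.8286), jump to mode 0
Mode 0: flow for 0.9029 to horizon, guard not reached → x = (4.6319, 2.6165)

1 1.3416 1->0
final: 0 4.6319 2.6165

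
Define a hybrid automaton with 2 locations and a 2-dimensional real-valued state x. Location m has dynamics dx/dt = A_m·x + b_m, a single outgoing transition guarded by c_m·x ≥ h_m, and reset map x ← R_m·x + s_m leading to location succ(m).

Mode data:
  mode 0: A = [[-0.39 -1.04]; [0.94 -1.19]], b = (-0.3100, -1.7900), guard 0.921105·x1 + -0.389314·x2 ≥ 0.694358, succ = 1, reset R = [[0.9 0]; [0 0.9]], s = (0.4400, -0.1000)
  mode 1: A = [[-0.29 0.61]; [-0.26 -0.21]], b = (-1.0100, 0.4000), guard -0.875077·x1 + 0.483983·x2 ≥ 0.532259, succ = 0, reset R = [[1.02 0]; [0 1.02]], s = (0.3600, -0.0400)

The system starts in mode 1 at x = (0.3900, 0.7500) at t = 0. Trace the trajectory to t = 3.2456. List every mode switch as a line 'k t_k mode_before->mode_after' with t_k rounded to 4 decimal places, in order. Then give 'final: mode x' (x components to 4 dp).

Mode 1: guard c·x = 0.5323 hit at Δt = 0.9015 (t = 0.9015), x⁻ = (-0.0975, 0.9235) → reset → x⁺ = (0.2606, 0.9020), jump to mode 0
Mode 0: guard c·x = 0.6944 hit at Δt = 1.4733 (t = 2.3748), x⁻ = (0.3199, -1.0267) → reset → x⁺ = (0.7279, -1.0240), jump to mode 1
Mode 1: flow for 0.8708 to horizon, guard not reached → x = (-0.5810, -0.5354)

1 0.9015 1->0
2 2.3748 0->1
final: 1 -0.5810 -0.5354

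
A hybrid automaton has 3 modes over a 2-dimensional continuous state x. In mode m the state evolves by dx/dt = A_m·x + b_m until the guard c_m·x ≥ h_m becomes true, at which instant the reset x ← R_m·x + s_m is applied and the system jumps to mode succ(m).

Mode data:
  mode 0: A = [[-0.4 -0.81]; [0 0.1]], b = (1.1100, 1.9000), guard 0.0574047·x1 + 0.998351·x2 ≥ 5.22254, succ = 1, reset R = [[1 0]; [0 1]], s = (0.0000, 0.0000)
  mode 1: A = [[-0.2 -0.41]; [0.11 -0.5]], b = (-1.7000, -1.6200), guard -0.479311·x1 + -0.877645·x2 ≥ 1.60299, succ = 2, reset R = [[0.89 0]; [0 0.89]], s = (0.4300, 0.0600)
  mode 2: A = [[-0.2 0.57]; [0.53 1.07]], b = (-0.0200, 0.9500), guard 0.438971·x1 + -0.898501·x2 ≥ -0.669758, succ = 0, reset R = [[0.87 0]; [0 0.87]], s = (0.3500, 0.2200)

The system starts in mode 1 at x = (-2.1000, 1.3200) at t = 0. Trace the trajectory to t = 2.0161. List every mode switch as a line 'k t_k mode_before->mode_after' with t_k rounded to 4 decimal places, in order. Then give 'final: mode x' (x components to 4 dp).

1 0.6792 1->2
2 1.1899 2->0
final: 0 -0.7602 1.5995

Mode 1: guard c·x = 1.6030 hit at Δt = 0.6792 (t = 0.6792), x⁻ = (-3.0501, -0.1607) → reset → x⁺ = (-2.2846, -0.0830), jump to mode 2
Mode 2: guard c·x = -0.6698 hit at Δt = 0.5107 (t = 1.1899), x⁻ = (-2.1232, -0.2919) → reset → x⁺ = (-1.4972, -0.0340), jump to mode 0
Mode 0: flow for 0.8262 to horizon, guard not reached → x = (-0.7602, 1.5995)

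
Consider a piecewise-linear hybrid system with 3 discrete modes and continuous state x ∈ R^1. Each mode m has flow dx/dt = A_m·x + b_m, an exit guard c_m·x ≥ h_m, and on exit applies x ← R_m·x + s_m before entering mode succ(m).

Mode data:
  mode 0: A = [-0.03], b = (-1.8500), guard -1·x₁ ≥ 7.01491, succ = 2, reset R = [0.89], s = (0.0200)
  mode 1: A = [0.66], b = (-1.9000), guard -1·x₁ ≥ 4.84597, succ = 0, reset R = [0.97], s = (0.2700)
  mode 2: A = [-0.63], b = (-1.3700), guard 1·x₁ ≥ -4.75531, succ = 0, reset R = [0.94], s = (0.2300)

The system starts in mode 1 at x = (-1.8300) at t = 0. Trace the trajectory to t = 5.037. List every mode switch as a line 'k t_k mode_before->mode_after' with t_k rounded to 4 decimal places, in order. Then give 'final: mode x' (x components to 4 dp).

Mode 1: guard c·x = 4.8460 hit at Δt = 0.7500 (t = 0.7500), x⁻ = (-4.8460) → reset → x⁺ = (-4.4306), jump to mode 0
Mode 0: guard c·x = 7.0149 hit at Δt = 1.5401 (t = 2.2901), x⁻ = (-7.0149) → reset → x⁺ = (-6.2233), jump to mode 2
Mode 2: guard c·x = -4.7553 hit at Δt = 0.7148 (t = 3.0049), x⁻ = (-4.7553) → reset → x⁺ = (-4.2400), jump to mode 0
Mode 0: guard c·x = 7.0149 hit at Δt = 1.6509 (t = 4.6558), x⁻ = (-7.0149) → reset → x⁺ = (-6.2233), jump to mode 2
Mode 2: flow for 0.3812 to horizon, guard not reached → x = (-5.3589)

1 0.7500 1->0
2 2.2901 0->2
3 3.0049 2->0
4 4.6558 0->2
final: 2 -5.3589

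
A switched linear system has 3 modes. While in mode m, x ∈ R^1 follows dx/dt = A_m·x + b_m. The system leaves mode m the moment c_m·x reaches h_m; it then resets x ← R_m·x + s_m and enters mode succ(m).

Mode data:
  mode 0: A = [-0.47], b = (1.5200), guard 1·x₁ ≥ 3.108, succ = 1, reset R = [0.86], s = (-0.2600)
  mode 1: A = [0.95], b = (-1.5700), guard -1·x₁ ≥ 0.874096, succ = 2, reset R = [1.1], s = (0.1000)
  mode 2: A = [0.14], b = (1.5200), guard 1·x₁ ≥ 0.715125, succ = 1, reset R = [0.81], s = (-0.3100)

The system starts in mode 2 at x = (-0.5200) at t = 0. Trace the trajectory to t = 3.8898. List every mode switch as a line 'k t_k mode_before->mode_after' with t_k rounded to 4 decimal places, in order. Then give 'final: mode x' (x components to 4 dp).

Mode 2: guard c·x = 0.7151 hit at Δt = 0.8062 (t = 0.8062), x⁻ = (0.7151) → reset → x⁺ = (0.2693), jump to mode 1
Mode 1: guard c·x = 0.8741 hit at Δt = 0.6341 (t = 1.4403), x⁻ = (-0.8741) → reset → x⁺ = (-0.8615), jump to mode 2
Mode 2: guard c·x = 0.7151 hit at Δt = 1.0462 (t = 2.4865), x⁻ = (0.7151) → reset → x⁺ = (0.2693), jump to mode 1
Mode 1: guard c·x = 0.8741 hit at Δt = 0.6341 (t = 3.1206), x⁻ = (-0.8741) → reset → x⁺ = (-0.8615), jump to mode 2
Mode 2: flow for 0.7692 to horizon, guard not reached → x = (0.2751)

1 0.8062 2->1
2 1.4403 1->2
3 2.4865 2->1
4 3.1206 1->2
final: 2 0.2751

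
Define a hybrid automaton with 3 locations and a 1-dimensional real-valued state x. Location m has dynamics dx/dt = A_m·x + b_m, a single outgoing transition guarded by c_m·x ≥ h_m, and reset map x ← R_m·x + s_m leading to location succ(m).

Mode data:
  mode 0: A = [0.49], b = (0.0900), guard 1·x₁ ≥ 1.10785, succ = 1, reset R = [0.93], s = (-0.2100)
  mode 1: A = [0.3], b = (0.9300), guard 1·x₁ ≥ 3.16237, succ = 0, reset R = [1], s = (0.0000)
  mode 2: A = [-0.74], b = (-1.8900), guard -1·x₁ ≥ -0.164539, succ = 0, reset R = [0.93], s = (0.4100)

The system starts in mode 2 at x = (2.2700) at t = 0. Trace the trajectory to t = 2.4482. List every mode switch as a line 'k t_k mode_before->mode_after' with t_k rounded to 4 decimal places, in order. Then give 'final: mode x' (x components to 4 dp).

1 0.7750 2->0
2 1.8932 0->1
final: 1 1.5305

Mode 2: guard c·x = -0.1645 hit at Δt = 0.7750 (t = 0.7750), x⁻ = (0.1645) → reset → x⁺ = (0.5630), jump to mode 0
Mode 0: guard c·x = 1.1079 hit at Δt = 1.1182 (t = 1.8932), x⁻ = (1.1079) → reset → x⁺ = (0.8203), jump to mode 1
Mode 1: flow for 0.5550 to horizon, guard not reached → x = (1.5305)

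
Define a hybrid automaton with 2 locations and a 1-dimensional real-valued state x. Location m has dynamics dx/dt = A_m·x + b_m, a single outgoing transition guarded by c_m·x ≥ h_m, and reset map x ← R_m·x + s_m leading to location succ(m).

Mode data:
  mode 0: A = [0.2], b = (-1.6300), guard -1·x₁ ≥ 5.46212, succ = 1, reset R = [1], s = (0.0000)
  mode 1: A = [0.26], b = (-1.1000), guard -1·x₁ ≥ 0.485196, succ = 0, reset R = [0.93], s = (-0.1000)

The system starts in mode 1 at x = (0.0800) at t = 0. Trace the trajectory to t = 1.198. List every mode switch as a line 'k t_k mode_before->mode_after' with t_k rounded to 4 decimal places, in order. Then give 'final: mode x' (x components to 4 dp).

1 0.4910 1->0
final: 0 -1.8728

Mode 1: guard c·x = 0.4852 hit at Δt = 0.4910 (t = 0.4910), x⁻ = (-0.4852) → reset → x⁺ = (-0.5512), jump to mode 0
Mode 0: flow for 0.7070 to horizon, guard not reached → x = (-1.8728)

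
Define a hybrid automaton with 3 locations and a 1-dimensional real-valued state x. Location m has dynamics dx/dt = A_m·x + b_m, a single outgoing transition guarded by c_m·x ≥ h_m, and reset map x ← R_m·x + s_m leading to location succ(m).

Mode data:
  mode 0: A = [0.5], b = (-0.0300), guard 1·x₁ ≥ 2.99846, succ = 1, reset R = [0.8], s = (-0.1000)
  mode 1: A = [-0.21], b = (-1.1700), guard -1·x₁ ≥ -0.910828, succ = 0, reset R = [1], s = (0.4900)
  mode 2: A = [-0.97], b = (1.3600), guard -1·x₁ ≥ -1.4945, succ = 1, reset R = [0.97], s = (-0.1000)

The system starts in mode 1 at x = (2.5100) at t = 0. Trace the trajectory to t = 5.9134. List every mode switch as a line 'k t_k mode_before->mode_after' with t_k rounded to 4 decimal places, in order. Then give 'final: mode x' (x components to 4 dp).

1 1.0500 1->0
2 2.6192 0->1
3 3.5431 1->0
4 5.1123 0->1
final: 1 1.0801

Mode 1: guard c·x = -0.9108 hit at Δt = 1.0500 (t = 1.0500), x⁻ = (0.9108) → reset → x⁺ = (1.4008), jump to mode 0
Mode 0: guard c·x = 2.9985 hit at Δt = 1.5692 (t = 2.6192), x⁻ = (2.9985) → reset → x⁺ = (2.2988), jump to mode 1
Mode 1: guard c·x = -0.9108 hit at Δt = 0.9239 (t = 3.5431), x⁻ = (0.9108) → reset → x⁺ = (1.4008), jump to mode 0
Mode 0: guard c·x = 2.9985 hit at Δt = 1.5692 (t = 5.1123), x⁻ = (2.9985) → reset → x⁺ = (2.2988), jump to mode 1
Mode 1: flow for 0.8011 to horizon, guard not reached → x = (1.0801)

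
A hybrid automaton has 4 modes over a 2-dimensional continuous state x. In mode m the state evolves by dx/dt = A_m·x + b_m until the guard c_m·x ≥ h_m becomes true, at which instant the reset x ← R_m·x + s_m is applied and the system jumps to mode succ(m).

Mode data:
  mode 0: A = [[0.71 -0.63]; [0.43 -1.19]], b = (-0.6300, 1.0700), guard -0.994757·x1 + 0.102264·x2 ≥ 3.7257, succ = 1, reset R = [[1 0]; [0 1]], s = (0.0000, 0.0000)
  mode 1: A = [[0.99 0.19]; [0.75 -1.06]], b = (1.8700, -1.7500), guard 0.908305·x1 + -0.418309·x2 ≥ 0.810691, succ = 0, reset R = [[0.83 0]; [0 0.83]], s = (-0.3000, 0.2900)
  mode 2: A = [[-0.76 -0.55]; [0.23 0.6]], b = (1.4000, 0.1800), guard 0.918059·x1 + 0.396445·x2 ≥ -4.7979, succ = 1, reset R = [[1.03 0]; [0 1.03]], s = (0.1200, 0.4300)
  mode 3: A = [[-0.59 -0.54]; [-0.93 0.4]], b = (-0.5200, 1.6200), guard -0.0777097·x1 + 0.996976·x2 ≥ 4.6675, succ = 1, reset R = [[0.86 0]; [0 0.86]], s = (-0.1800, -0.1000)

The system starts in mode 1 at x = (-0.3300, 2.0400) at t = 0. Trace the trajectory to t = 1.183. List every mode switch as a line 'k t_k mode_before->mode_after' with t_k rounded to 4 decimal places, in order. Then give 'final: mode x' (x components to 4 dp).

Mode 1: guard c·x = 0.8107 hit at Δt = 0.5938 (t = 0.5938), x⁻ = (1.0996, 0.4496) → reset → x⁺ = (0.6127, 0.6632), jump to mode 0
Mode 0: flow for 0.5892 to horizon, guard not reached → x = (0.1151, 0.8473)

1 0.5938 1->0
final: 0 0.1151 0.8473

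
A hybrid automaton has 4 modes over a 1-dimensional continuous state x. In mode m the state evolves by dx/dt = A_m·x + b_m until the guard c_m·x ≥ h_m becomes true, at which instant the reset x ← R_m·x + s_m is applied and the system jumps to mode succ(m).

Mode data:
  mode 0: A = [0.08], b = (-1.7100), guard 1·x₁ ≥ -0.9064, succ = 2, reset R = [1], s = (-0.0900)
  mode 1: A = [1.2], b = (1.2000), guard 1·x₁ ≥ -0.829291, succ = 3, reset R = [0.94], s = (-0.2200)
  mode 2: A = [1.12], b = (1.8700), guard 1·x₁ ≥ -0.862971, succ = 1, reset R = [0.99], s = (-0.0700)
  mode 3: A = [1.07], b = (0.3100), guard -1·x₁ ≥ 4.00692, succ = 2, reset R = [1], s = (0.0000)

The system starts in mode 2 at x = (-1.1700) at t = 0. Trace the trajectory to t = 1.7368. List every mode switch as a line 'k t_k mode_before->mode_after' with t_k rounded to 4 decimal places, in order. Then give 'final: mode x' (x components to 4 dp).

Mode 2: guard c·x = -0.8630 hit at Δt = 0.4277 (t = 0.4277), x⁻ = (-0.8630) → reset → x⁺ = (-0.9243), jump to mode 1
Mode 1: guard c·x = -0.8293 hit at Δt = 0.6781 (t = 1.1058), x⁻ = (-0.8293) → reset → x⁺ = (-0.9995), jump to mode 3
Mode 3: flow for 0.6310 to horizon, guard not reached → x = (-1.6840)

1 0.4277 2->1
2 1.1058 1->3
final: 3 -1.6840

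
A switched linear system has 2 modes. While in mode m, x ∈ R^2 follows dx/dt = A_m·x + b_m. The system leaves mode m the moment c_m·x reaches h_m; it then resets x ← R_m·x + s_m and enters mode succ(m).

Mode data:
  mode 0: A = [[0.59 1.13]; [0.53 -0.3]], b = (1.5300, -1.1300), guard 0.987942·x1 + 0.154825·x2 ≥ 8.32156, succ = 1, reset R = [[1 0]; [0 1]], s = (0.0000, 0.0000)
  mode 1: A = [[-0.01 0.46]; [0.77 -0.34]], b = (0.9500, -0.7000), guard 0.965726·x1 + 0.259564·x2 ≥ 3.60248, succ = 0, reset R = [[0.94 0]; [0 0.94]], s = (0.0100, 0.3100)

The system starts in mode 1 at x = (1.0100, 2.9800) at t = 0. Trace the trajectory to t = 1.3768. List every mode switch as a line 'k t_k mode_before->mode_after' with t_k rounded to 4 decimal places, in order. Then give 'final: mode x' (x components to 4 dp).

1 0.8761 1->0
final: 0 6.6314 3.2106

Mode 1: guard c·x = 3.6025 hit at Δt = 0.8761 (t = 0.8761), x⁻ = (2.9588, 2.8705) → reset → x⁺ = (2.7913, 3.0083), jump to mode 0
Mode 0: flow for 0.5007 to horizon, guard not reached → x = (6.6314, 3.2106)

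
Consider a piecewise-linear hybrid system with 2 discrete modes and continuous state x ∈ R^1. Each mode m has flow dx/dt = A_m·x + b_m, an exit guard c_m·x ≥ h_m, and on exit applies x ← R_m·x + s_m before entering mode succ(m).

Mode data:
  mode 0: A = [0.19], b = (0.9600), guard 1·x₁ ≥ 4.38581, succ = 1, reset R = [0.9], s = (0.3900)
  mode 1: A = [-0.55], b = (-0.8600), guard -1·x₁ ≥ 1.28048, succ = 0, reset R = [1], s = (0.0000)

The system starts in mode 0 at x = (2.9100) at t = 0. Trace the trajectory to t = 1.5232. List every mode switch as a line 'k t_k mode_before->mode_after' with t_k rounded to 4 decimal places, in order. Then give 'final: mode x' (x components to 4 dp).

1 0.8949 0->1
final: 1 2.6131

Mode 0: guard c·x = 4.3858 hit at Δt = 0.8949 (t = 0.8949), x⁻ = (4.3858) → reset → x⁺ = (4.3372), jump to mode 1
Mode 1: flow for 0.6283 to horizon, guard not reached → x = (2.6131)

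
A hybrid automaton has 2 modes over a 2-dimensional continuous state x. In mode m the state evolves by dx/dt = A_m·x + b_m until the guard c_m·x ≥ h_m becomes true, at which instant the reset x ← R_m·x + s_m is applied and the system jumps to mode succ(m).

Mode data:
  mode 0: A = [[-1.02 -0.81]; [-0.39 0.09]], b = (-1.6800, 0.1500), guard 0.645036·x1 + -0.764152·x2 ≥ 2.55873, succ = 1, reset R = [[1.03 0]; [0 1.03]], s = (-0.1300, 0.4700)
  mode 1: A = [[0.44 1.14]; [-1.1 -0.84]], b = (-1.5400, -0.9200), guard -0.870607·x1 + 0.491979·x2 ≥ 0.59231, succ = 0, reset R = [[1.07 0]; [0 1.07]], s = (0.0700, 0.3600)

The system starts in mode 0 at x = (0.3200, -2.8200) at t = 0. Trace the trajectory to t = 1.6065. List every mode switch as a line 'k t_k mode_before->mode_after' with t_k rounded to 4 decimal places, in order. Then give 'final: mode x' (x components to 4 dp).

1 0.5362 0->1
2 0.9990 1->0
final: 0 -1.2018 -1.1995

Mode 0: guard c·x = 2.5587 hit at Δt = 0.5362 (t = 0.5362), x⁻ = (0.4594, -2.9607) → reset → x⁺ = (0.3432, -2.5795), jump to mode 1
Mode 1: guard c·x = 0.5923 hit at Δt = 0.4628 (t = 0.9990), x⁻ = (-1.6914, -1.7891) → reset → x⁺ = (-1.7398, -1.5544), jump to mode 0
Mode 0: flow for 0.6075 to horizon, guard not reached → x = (-1.2018, -1.1995)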